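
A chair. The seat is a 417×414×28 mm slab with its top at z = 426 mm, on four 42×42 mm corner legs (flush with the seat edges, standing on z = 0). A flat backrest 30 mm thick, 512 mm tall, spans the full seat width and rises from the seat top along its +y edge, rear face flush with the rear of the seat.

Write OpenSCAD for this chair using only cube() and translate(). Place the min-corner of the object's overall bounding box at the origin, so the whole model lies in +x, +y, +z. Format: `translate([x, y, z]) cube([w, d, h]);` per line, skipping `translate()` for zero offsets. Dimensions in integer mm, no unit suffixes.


// leg_h = 426 - 28 = 398
translate([0, 0, 398]) cube([417, 414, 28]);
cube([42, 42, 398]);
translate([375, 0, 0]) cube([42, 42, 398]);
translate([0, 372, 0]) cube([42, 42, 398]);
translate([375, 372, 0]) cube([42, 42, 398]);
translate([0, 384, 426]) cube([417, 30, 512]);


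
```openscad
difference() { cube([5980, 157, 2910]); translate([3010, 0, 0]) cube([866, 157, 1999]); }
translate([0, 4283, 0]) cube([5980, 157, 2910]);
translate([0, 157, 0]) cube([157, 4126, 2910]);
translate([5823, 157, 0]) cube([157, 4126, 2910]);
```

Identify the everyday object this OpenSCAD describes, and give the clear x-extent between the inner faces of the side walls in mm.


A single room. The interior width is 5666 mm.

Four walls enclosing a rectangle with a door in the front wall — a room. Outside width 5980 minus two 157 mm walls gives 5666 mm.


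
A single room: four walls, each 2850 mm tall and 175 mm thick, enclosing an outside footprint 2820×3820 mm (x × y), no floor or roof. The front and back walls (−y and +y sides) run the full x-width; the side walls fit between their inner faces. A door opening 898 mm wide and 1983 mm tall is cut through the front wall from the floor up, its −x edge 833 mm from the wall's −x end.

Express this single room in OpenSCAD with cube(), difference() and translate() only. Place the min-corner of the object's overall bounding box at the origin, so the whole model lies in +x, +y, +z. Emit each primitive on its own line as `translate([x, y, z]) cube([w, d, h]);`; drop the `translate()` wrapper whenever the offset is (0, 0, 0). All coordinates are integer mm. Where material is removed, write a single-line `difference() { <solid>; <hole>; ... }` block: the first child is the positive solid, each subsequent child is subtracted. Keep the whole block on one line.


difference() { cube([2820, 175, 2850]); translate([833, 0, 0]) cube([898, 175, 1983]); }
translate([0, 3645, 0]) cube([2820, 175, 2850]);
translate([0, 175, 0]) cube([175, 3470, 2850]);
translate([2645, 175, 0]) cube([175, 3470, 2850]);


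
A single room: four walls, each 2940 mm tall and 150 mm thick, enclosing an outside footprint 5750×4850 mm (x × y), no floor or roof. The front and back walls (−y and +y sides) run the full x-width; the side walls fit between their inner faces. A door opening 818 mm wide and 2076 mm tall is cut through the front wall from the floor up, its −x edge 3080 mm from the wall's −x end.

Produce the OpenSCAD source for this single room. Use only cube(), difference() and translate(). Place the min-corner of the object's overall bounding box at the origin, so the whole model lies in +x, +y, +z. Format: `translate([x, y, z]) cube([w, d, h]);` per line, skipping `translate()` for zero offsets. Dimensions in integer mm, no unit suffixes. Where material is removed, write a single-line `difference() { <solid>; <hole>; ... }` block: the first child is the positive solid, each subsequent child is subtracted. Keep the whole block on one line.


difference() { cube([5750, 150, 2940]); translate([3080, 0, 0]) cube([818, 150, 2076]); }
translate([0, 4700, 0]) cube([5750, 150, 2940]);
translate([0, 150, 0]) cube([150, 4550, 2940]);
translate([5600, 150, 0]) cube([150, 4550, 2940]);


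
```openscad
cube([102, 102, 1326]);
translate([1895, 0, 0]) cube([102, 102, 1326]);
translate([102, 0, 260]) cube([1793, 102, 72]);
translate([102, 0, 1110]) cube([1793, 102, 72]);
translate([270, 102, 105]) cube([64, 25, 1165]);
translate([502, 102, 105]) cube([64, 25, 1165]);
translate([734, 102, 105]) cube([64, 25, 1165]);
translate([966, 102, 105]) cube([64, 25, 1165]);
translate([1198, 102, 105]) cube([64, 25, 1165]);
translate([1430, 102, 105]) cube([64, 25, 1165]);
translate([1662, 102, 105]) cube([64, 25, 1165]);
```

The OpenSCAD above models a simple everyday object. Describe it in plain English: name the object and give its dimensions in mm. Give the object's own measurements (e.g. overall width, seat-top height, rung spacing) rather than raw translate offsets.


A fence section. Two 102×102 mm posts, 1326 mm tall, stand on the floor with a clear span of 1793 mm between their inner faces. Two horizontal rails of 102×72 mm section span the gap between the posts with their undersides at z = 260 mm and z = 1110 mm, flush with the posts' −y face. 7 pickets, each 64 mm wide, 25 mm thick and 1165 mm tall, are fixed to the +y face of the rails with their bottoms at z = 105 mm, spaced across the span with a 168 mm gap after the −x post and between neighbouring pickets, with 169 mm left before the +x post.


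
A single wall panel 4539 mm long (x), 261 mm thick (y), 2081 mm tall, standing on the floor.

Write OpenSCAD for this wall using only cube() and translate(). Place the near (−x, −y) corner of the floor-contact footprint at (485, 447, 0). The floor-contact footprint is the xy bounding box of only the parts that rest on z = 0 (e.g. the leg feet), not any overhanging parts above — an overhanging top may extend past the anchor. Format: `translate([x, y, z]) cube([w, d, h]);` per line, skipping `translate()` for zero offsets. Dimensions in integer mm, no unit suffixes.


translate([485, 447, 0]) cube([4539, 261, 2081]);


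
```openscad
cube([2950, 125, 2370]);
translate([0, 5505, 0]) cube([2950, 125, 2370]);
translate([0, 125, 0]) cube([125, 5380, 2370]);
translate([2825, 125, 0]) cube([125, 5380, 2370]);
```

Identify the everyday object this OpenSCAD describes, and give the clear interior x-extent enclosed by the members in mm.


A house (or room) frame. The interior width is 2700 mm.

Four 2370 mm walls enclosing a rectangle with no floor or roof — a room or house frame. Outside width is 2950 mm and wall thickness is 125 mm, so the interior width is 2950 − 2 × 125 = 2700 mm.


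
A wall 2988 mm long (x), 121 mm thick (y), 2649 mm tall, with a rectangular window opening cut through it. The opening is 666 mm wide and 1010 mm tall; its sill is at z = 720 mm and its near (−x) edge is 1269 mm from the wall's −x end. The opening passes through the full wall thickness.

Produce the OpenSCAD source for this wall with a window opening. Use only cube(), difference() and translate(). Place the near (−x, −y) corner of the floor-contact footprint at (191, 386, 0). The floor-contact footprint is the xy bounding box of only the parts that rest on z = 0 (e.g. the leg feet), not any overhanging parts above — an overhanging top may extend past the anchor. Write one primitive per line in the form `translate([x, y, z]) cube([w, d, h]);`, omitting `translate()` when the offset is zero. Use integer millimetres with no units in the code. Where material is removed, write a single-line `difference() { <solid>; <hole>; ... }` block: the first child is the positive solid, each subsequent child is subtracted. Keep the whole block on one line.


difference() { translate([191, 386, 0]) cube([2988, 121, 2649]); translate([1460, 386, 720]) cube([666, 121, 1010]); }


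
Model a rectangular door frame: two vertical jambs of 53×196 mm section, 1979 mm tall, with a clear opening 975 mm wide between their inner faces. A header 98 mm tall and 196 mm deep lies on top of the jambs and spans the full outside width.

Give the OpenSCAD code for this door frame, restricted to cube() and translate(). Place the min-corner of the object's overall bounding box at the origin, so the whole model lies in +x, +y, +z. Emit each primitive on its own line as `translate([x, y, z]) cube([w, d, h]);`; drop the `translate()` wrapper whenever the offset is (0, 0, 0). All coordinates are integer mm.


cube([53, 196, 1979]);
translate([1028, 0, 0]) cube([53, 196, 1979]);
translate([0, 0, 1979]) cube([1081, 196, 98]);


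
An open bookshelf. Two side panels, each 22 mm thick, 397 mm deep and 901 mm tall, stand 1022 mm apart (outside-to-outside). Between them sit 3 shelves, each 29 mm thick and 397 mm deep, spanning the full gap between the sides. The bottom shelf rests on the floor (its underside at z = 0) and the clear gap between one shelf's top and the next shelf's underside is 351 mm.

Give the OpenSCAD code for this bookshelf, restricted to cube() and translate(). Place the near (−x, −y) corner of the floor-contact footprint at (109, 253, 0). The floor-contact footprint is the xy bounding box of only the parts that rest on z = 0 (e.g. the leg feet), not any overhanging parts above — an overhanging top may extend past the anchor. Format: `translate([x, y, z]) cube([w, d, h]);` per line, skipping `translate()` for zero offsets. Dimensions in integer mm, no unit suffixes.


translate([109, 253, 0]) cube([22, 397, 901]);
translate([1109, 253, 0]) cube([22, 397, 901]);
translate([131, 253, 0]) cube([978, 397, 29]);
translate([131, 253, 380]) cube([978, 397, 29]);
translate([131, 253, 760]) cube([978, 397, 29]);


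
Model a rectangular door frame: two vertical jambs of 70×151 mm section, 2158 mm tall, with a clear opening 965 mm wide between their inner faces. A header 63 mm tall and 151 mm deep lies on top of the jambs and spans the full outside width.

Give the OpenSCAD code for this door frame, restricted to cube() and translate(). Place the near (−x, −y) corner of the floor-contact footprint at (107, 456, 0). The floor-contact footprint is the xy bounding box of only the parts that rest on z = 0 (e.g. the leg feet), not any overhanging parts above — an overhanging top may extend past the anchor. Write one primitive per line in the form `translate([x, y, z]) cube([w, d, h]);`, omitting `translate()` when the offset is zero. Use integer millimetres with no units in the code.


translate([107, 456, 0]) cube([70, 151, 2158]);
translate([1142, 456, 0]) cube([70, 151, 2158]);
translate([107, 456, 2158]) cube([1105, 151, 63]);


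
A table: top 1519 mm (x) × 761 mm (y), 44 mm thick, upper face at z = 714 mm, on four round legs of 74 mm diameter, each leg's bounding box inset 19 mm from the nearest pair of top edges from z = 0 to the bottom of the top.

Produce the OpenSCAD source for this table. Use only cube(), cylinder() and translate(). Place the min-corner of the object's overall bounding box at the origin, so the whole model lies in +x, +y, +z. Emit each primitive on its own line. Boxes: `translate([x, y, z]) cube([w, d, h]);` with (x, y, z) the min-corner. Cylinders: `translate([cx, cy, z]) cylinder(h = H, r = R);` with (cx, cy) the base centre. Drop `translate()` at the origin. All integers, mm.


translate([0, 0, 670]) cube([1519, 761, 44]);
translate([56, 56, 0]) cylinder(h = 670, r = 37);
translate([1463, 56, 0]) cylinder(h = 670, r = 37);
translate([56, 705, 0]) cylinder(h = 670, r = 37);
translate([1463, 705, 0]) cylinder(h = 670, r = 37);


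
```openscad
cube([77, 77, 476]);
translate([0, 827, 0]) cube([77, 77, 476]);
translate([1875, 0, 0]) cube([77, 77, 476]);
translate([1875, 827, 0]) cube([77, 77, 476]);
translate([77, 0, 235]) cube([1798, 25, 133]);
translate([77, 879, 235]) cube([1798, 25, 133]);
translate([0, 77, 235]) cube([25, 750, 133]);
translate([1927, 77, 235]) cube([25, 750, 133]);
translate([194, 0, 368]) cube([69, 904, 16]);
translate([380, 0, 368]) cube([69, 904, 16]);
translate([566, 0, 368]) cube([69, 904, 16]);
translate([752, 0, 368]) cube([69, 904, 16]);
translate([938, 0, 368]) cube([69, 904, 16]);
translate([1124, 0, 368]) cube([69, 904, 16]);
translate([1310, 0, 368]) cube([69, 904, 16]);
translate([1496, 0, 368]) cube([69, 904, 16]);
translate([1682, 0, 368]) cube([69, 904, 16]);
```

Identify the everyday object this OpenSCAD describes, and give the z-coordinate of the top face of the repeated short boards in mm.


A bed frame. The slat-top height is 384 mm.

Four posts, four rails, and a row of slats — a bed frame. Slats sit on the rails at z = 235 + 133 = 368; with slat thickness 16, the top is 384 mm.


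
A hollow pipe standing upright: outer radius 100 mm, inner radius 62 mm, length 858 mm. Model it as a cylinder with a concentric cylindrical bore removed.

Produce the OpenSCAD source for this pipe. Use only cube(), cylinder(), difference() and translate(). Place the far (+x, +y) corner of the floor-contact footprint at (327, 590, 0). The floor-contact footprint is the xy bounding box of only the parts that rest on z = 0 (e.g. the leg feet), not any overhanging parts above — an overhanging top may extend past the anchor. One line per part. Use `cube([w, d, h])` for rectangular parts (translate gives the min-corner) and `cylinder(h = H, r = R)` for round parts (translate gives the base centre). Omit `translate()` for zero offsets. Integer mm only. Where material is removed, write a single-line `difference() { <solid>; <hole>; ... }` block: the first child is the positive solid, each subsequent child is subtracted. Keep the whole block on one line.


difference() { translate([227, 490, 0]) cylinder(h = 858, r = 100); translate([227, 490, 0]) cylinder(h = 858, r = 62); }


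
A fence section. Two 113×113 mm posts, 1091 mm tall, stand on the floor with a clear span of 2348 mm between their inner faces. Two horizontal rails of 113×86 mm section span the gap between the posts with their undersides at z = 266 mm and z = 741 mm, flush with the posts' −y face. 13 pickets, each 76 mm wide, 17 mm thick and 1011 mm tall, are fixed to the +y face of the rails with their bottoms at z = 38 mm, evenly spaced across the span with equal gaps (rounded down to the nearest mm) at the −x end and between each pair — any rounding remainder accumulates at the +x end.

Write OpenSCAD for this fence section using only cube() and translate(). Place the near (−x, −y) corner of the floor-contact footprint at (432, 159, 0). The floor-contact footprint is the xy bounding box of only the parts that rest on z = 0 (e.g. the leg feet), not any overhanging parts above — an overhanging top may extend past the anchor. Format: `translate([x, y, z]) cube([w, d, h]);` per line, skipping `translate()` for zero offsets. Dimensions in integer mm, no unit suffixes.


translate([432, 159, 0]) cube([113, 113, 1091]);
translate([2893, 159, 0]) cube([113, 113, 1091]);
translate([545, 159, 266]) cube([2348, 113, 86]);
translate([545, 159, 741]) cube([2348, 113, 86]);
translate([642, 272, 38]) cube([76, 17, 1011]);
translate([815, 272, 38]) cube([76, 17, 1011]);
translate([988, 272, 38]) cube([76, 17, 1011]);
translate([1161, 272, 38]) cube([76, 17, 1011]);
translate([1334, 272, 38]) cube([76, 17, 1011]);
translate([1507, 272, 38]) cube([76, 17, 1011]);
translate([1680, 272, 38]) cube([76, 17, 1011]);
translate([1853, 272, 38]) cube([76, 17, 1011]);
translate([2026, 272, 38]) cube([76, 17, 1011]);
translate([2199, 272, 38]) cube([76, 17, 1011]);
translate([2372, 272, 38]) cube([76, 17, 1011]);
translate([2545, 272, 38]) cube([76, 17, 1011]);
translate([2718, 272, 38]) cube([76, 17, 1011]);


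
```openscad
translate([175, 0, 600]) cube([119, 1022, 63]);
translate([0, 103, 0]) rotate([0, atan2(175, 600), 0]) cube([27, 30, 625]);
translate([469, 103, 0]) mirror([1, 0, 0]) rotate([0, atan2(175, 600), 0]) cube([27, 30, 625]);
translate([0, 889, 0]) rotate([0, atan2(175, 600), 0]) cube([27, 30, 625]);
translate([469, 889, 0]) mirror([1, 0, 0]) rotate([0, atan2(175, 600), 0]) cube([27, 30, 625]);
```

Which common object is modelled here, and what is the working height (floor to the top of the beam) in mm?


A sawhorse. The overall height is 663 mm.

A beam across two mirrored pairs of raked legs — a sawhorse. The beam's underside is at z = 600 (matching the legs' vertical rise in atan2(175, 600)) and the beam is 63 mm tall, so its top is at 600 + 63 = 663 mm. The raked legs top out at the beam's underside, so that is the highest point.


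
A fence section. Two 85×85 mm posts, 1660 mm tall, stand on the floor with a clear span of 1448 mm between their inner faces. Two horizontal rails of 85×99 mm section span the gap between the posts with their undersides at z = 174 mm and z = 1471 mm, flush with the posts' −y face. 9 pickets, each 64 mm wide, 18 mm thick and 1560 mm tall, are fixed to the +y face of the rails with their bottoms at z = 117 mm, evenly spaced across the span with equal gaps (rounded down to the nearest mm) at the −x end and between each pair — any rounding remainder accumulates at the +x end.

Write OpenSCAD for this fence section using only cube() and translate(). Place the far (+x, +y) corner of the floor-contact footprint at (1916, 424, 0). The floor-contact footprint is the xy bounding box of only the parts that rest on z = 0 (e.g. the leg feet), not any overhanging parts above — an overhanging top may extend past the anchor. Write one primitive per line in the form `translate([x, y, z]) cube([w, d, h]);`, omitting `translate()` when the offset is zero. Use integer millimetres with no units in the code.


translate([298, 339, 0]) cube([85, 85, 1660]);
translate([1831, 339, 0]) cube([85, 85, 1660]);
translate([383, 339, 174]) cube([1448, 85, 99]);
translate([383, 339, 1471]) cube([1448, 85, 99]);
translate([470, 424, 117]) cube([64, 18, 1560]);
translate([621, 424, 117]) cube([64, 18, 1560]);
translate([772, 424, 117]) cube([64, 18, 1560]);
translate([923, 424, 117]) cube([64, 18, 1560]);
translate([1074, 424, 117]) cube([64, 18, 1560]);
translate([1225, 424, 117]) cube([64, 18, 1560]);
translate([1376, 424, 117]) cube([64, 18, 1560]);
translate([1527, 424, 117]) cube([64, 18, 1560]);
translate([1678, 424, 117]) cube([64, 18, 1560]);


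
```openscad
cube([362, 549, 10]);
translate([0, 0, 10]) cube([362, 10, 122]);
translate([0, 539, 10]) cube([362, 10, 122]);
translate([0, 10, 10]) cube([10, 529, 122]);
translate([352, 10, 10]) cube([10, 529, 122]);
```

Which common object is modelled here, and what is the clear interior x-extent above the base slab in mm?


An open box. The internal width is 342 mm.

A 362×549 base slab with four walls standing on it — an open box. The base is 362 mm wide and the walls are 10 mm thick, so the internal width is 362 − 2 × 10 = 342 mm.


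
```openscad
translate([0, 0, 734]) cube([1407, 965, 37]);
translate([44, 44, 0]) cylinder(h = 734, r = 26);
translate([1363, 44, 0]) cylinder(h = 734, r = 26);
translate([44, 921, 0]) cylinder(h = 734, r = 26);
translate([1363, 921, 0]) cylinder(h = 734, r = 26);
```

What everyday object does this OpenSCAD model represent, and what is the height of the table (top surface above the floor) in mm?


A table. The table height is 771 mm.

A 1407×965×37 slab sits at z = 734 on four Ø52 mm round legs — a table. The top surface is at 734 + 37 = 771 mm.


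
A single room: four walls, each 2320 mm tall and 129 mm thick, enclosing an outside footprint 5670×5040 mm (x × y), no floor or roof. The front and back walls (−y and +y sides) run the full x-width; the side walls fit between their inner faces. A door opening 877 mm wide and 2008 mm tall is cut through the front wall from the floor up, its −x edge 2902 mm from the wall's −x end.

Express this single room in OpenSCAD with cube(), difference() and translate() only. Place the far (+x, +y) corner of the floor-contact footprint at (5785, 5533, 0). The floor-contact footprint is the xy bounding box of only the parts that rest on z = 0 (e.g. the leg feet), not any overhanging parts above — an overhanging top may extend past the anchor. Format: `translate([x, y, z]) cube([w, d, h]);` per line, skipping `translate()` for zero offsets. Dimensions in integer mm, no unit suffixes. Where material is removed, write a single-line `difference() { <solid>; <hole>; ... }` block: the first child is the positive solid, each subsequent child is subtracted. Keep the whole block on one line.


difference() { translate([115, 493, 0]) cube([5670, 129, 2320]); translate([3017, 493, 0]) cube([877, 129, 2008]); }
translate([115, 5404, 0]) cube([5670, 129, 2320]);
translate([115, 622, 0]) cube([129, 4782, 2320]);
translate([5656, 622, 0]) cube([129, 4782, 2320]);


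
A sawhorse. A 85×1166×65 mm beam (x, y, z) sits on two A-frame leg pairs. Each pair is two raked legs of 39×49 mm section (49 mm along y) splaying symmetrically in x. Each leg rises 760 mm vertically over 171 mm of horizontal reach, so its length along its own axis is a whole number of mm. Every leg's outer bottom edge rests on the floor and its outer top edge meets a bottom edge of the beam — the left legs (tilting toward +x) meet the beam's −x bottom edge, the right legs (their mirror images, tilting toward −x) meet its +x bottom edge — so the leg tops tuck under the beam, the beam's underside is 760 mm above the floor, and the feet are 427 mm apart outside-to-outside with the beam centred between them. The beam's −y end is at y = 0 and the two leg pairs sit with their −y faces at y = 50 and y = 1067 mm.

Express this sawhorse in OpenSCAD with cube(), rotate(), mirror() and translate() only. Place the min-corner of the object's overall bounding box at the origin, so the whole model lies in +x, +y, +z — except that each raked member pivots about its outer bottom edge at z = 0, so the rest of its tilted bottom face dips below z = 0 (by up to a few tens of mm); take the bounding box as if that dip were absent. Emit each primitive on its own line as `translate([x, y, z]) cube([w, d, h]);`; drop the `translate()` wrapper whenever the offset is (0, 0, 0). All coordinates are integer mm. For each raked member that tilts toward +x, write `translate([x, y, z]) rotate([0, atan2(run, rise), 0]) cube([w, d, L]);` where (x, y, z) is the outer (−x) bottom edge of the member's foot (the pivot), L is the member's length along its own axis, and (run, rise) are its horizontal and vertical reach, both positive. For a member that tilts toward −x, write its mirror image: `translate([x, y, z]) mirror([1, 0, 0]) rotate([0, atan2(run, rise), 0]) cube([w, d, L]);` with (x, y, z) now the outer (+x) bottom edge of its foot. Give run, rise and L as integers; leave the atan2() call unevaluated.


translate([171, 0, 760]) cube([85, 1166, 65]);
translate([0, 50, 0]) rotate([0, atan2(171, 760), 0]) cube([39, 49, 779]);
translate([427, 50, 0]) mirror([1, 0, 0]) rotate([0, atan2(171, 760), 0]) cube([39, 49, 779]);
translate([0, 1067, 0]) rotate([0, atan2(171, 760), 0]) cube([39, 49, 779]);
translate([427, 1067, 0]) mirror([1, 0, 0]) rotate([0, atan2(171, 760), 0]) cube([39, 49, 779]);


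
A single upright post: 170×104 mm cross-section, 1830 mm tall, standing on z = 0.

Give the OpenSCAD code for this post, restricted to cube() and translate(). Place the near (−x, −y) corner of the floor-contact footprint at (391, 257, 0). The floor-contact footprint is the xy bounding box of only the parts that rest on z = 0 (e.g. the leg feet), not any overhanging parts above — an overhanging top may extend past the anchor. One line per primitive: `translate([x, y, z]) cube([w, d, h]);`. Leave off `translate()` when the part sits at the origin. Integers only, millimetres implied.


translate([391, 257, 0]) cube([170, 104, 1830]);


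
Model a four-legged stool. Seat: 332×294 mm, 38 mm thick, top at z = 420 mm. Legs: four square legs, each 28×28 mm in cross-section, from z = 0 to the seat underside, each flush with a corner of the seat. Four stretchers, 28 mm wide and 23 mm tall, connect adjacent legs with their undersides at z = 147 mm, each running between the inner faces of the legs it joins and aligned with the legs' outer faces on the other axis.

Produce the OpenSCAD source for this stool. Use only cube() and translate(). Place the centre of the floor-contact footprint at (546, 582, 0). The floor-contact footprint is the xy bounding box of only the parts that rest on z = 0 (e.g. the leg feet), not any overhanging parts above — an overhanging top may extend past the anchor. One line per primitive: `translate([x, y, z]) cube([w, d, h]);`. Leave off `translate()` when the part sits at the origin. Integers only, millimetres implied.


translate([380, 435, 382]) cube([332, 294, 38]);
translate([380, 435, 0]) cube([28, 28, 382]);
translate([684, 435, 0]) cube([28, 28, 382]);
translate([380, 701, 0]) cube([28, 28, 382]);
translate([684, 701, 0]) cube([28, 28, 382]);
translate([408, 435, 147]) cube([276, 28, 23]);
translate([408, 701, 147]) cube([276, 28, 23]);
translate([380, 463, 147]) cube([28, 238, 23]);
translate([684, 463, 147]) cube([28, 238, 23]);


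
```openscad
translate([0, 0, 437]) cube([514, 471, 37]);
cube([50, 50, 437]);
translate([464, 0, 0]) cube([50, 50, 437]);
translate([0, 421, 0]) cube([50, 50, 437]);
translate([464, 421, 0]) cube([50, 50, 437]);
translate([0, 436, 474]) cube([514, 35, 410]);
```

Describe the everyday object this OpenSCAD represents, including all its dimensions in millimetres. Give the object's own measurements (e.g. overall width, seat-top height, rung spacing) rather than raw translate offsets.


A chair. The seat is a 514×471×37 mm slab with its top at z = 474 mm, on four 50×50 mm corner legs (flush with the seat edges, standing on z = 0). A flat backrest 35 mm thick, 410 mm tall, spans the full seat width and rises from the seat top along its +y edge, rear face flush with the rear of the seat.


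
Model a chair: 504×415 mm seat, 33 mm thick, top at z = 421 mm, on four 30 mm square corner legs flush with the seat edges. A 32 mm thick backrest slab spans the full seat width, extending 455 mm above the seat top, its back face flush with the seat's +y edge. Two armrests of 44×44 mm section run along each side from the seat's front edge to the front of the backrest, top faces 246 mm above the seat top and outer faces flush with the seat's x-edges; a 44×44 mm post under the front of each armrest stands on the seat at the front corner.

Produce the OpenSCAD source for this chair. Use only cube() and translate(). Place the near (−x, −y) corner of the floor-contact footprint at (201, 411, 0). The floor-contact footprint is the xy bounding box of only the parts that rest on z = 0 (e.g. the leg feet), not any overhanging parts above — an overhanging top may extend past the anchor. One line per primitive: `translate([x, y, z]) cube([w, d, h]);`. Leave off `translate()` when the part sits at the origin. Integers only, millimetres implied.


translate([201, 411, 388]) cube([504, 415, 33]);
translate([201, 411, 0]) cube([30, 30, 388]);
translate([675, 411, 0]) cube([30, 30, 388]);
translate([201, 796, 0]) cube([30, 30, 388]);
translate([675, 796, 0]) cube([30, 30, 388]);
translate([201, 794, 421]) cube([504, 32, 455]);
translate([201, 411, 623]) cube([44, 383, 44]);
translate([661, 411, 623]) cube([44, 383, 44]);
translate([201, 411, 421]) cube([44, 44, 202]);
translate([661, 411, 421]) cube([44, 44, 202]);


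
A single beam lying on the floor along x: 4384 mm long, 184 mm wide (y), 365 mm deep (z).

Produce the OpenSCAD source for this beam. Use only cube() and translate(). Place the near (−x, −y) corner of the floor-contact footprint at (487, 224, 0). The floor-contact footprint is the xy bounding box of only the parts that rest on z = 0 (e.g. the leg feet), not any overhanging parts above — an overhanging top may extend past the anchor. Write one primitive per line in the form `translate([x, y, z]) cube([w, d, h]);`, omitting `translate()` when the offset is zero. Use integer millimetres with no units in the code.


translate([487, 224, 0]) cube([4384, 184, 365]);


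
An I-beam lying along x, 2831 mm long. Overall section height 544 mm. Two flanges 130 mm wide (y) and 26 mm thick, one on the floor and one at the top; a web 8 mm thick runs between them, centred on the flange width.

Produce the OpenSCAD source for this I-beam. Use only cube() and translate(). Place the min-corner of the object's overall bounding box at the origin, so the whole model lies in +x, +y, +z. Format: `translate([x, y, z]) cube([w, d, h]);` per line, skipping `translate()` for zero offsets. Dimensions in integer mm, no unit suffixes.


cube([2831, 130, 26]);
translate([0, 61, 26]) cube([2831, 8, 492]);
translate([0, 0, 518]) cube([2831, 130, 26]);


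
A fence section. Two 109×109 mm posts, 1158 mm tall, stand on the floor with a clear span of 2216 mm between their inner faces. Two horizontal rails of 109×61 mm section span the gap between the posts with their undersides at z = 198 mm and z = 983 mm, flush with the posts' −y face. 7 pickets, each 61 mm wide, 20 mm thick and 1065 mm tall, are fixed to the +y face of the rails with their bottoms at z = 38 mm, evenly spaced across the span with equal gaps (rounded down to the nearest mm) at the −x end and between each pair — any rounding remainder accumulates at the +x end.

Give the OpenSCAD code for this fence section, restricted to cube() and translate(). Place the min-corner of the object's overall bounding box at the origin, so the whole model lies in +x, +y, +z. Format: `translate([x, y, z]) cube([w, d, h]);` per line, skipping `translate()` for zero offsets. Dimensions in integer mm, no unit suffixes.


cube([109, 109, 1158]);
translate([2325, 0, 0]) cube([109, 109, 1158]);
translate([109, 0, 198]) cube([2216, 109, 61]);
translate([109, 0, 983]) cube([2216, 109, 61]);
translate([332, 109, 38]) cube([61, 20, 1065]);
translate([616, 109, 38]) cube([61, 20, 1065]);
translate([900, 109, 38]) cube([61, 20, 1065]);
translate([1184, 109, 38]) cube([61, 20, 1065]);
translate([1468, 109, 38]) cube([61, 20, 1065]);
translate([1752, 109, 38]) cube([61, 20, 1065]);
translate([2036, 109, 38]) cube([61, 20, 1065]);


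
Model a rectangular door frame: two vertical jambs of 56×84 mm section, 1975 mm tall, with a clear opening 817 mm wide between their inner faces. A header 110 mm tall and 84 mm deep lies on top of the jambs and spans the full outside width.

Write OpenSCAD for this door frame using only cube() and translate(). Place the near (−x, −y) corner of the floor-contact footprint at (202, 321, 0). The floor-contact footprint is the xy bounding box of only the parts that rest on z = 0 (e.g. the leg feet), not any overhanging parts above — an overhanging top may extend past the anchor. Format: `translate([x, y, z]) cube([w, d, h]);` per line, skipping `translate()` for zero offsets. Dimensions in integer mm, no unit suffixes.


translate([202, 321, 0]) cube([56, 84, 1975]);
translate([1075, 321, 0]) cube([56, 84, 1975]);
translate([202, 321, 1975]) cube([929, 84, 110]);


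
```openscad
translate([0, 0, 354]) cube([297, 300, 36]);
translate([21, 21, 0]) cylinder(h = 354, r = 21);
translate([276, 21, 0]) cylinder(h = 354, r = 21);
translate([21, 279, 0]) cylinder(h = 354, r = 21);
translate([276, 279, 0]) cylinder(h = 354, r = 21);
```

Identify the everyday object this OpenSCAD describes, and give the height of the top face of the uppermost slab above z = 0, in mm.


A stool. The seat height is 390 mm.

A 297×300×36 slab at z = 354 on four corner cylinders — a stool. The seat top is 354 + 36 = 390 mm.


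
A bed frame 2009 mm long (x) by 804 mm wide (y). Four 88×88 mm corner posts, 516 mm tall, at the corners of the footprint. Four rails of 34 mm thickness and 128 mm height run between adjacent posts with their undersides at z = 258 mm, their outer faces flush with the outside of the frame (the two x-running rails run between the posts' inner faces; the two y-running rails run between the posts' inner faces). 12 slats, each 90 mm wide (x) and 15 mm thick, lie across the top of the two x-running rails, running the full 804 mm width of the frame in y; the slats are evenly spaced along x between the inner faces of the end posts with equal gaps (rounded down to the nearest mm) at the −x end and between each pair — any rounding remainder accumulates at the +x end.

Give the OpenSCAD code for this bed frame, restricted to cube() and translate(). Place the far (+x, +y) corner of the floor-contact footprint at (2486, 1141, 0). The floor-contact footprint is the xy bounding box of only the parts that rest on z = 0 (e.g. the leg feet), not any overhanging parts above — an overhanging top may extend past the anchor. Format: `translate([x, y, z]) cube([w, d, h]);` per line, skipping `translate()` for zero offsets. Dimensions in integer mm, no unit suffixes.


// slat z = rail_z + rail_h = 258 + 128 = 386
// slat gap = ⌊(1833 − 12·90) / 13⌋ = 57
translate([477, 337, 0]) cube([88, 88, 516]);
translate([477, 1053, 0]) cube([88, 88, 516]);
translate([2398, 337, 0]) cube([88, 88, 516]);
translate([2398, 1053, 0]) cube([88, 88, 516]);
translate([565, 337, 258]) cube([1833, 34, 128]);
translate([565, 1107, 258]) cube([1833, 34, 128]);
translate([477, 425, 258]) cube([34, 628, 128]);
translate([2452, 425, 258]) cube([34, 628, 128]);
translate([622, 337, 386]) cube([90, 804, 15]);
translate([769, 337, 386]) cube([90, 804, 15]);
translate([916, 337, 386]) cube([90, 804, 15]);
translate([1063, 337, 386]) cube([90, 804, 15]);
translate([1210, 337, 386]) cube([90, 804, 15]);
translate([1357, 337, 386]) cube([90, 804, 15]);
translate([1504, 337, 386]) cube([90, 804, 15]);
translate([1651, 337, 386]) cube([90, 804, 15]);
translate([1798, 337, 386]) cube([90, 804, 15]);
translate([1945, 337, 386]) cube([90, 804, 15]);
translate([2092, 337, 386]) cube([90, 804, 15]);
translate([2239, 337, 386]) cube([90, 804, 15]);


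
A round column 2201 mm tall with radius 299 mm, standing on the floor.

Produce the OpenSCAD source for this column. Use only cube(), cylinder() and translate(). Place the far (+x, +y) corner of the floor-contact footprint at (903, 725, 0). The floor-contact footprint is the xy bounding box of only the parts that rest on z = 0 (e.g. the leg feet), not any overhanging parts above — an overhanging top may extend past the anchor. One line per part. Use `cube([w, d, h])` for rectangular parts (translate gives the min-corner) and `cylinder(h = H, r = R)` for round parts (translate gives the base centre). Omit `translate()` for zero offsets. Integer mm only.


translate([604, 426, 0]) cylinder(h = 2201, r = 299);


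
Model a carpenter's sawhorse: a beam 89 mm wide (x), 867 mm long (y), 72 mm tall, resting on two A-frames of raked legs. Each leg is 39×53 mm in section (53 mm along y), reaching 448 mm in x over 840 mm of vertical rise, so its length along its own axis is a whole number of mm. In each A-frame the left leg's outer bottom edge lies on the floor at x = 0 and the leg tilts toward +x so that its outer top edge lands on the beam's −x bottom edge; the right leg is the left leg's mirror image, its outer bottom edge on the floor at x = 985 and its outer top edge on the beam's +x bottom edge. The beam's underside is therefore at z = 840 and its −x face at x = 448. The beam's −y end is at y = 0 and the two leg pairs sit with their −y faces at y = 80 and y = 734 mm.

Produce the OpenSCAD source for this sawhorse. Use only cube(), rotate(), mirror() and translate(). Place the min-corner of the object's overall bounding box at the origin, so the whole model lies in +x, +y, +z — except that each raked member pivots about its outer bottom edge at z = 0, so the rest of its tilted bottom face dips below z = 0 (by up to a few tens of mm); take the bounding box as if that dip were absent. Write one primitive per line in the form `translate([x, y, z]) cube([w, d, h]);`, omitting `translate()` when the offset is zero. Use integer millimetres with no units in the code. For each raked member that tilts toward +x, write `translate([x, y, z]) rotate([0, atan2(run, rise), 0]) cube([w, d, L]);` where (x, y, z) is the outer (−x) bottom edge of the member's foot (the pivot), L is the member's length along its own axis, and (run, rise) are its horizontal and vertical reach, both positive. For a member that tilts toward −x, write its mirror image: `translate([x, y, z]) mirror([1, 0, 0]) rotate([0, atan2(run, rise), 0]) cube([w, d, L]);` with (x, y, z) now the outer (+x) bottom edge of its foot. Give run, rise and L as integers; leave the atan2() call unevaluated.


// leg length = √(448² + 840²) = 952
// right-leg outer foot x = 2·448 + 89 = 985
// beam min-corner = (448, 0, 840)
translate([448, 0, 840]) cube([89, 867, 72]);
translate([0, 80, 0]) rotate([0, atan2(448, 840), 0]) cube([39, 53, 952]);
translate([985, 80, 0]) mirror([1, 0, 0]) rotate([0, atan2(448, 840), 0]) cube([39, 53, 952]);
translate([0, 734, 0]) rotate([0, atan2(448, 840), 0]) cube([39, 53, 952]);
translate([985, 734, 0]) mirror([1, 0, 0]) rotate([0, atan2(448, 840), 0]) cube([39, 53, 952]);


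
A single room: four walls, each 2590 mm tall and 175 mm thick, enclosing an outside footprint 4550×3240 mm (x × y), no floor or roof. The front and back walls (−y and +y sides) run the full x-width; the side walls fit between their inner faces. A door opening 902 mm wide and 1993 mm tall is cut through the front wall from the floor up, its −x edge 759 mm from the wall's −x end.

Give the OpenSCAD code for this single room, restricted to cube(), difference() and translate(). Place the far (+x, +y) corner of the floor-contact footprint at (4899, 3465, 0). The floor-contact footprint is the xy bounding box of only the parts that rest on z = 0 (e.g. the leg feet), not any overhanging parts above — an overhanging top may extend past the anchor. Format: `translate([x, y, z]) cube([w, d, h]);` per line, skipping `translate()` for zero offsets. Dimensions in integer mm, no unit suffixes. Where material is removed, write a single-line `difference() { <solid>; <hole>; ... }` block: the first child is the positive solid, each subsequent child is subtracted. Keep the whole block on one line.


difference() { translate([349, 225, 0]) cube([4550, 175, 2590]); translate([1108, 225, 0]) cube([902, 175, 1993]); }
translate([349, 3290, 0]) cube([4550, 175, 2590]);
translate([349, 400, 0]) cube([175, 2890, 2590]);
translate([4724, 400, 0]) cube([175, 2890, 2590]);


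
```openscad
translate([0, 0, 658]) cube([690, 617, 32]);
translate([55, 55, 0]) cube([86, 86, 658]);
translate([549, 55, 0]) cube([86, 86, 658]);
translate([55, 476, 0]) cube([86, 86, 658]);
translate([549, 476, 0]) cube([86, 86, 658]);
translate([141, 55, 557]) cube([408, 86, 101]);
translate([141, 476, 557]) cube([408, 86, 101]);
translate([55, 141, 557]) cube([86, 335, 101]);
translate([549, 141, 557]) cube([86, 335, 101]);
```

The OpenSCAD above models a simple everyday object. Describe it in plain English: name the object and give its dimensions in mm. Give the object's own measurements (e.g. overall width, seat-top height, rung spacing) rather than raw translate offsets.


A rectangular dining table. The top is 690×617×32 mm with its upper surface at z = 690 mm. It stands on four 86×86 mm square legs, each inset 55 mm from the nearest pair of top edges, running from the floor to the underside of the top. Four apron rails, 86 mm thick and 101 mm tall, run between adjacent legs with their top edges flush with the underside of the top and their outer faces flush with the legs' outer faces.


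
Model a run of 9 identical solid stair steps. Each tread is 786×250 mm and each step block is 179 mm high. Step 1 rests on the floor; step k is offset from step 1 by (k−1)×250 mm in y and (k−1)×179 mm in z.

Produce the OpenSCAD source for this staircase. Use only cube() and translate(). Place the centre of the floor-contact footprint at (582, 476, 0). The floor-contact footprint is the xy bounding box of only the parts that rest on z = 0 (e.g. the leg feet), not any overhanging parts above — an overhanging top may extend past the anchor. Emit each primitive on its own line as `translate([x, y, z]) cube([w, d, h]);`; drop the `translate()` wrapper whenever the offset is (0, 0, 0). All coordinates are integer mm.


translate([189, 351, 0]) cube([786, 250, 179]);
translate([189, 601, 179]) cube([786, 250, 179]);
translate([189, 851, 358]) cube([786, 250, 179]);
translate([189, 1101, 537]) cube([786, 250, 179]);
translate([189, 1351, 716]) cube([786, 250, 179]);
translate([189, 1601, 895]) cube([786, 250, 179]);
translate([189, 1851, 1074]) cube([786, 250, 179]);
translate([189, 2101, 1253]) cube([786, 250, 179]);
translate([189, 2351, 1432]) cube([786, 250, 179]);
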